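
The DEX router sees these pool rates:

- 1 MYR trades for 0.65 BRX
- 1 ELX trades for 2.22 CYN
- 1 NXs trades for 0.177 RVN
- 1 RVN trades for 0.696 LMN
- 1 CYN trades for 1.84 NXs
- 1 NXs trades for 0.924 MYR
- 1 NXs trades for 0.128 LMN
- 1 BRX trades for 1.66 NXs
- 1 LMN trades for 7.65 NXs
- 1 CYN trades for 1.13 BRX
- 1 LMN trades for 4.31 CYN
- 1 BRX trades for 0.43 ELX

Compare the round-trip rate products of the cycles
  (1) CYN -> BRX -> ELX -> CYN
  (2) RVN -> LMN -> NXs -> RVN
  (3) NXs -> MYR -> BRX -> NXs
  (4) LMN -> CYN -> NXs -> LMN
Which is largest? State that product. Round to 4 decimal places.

1.0787

(1) 1.13 × 0.43 × 2.22 = 1.07870
(2) 0.696 × 7.65 × 0.177 = 0.94242
(3) 0.924 × 0.65 × 1.66 = 0.99700
(4) 4.31 × 1.84 × 0.128 = 1.01509
Highest is cycle (1) at 1.0787 (>1, arbitrage).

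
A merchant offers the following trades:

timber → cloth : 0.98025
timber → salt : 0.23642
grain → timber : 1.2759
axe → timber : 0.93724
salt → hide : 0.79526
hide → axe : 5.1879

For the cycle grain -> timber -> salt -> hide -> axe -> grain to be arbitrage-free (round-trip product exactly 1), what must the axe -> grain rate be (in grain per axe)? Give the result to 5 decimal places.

0.80352

Known legs of the cycle: 1.2759 × 0.23642 × 0.79526 × 5.1879 = 1.244519155128152412
For no arbitrage the full-cycle product must be 1, so the missing rate is 1 / 1.244519155128152412 ≈ 0.8035232.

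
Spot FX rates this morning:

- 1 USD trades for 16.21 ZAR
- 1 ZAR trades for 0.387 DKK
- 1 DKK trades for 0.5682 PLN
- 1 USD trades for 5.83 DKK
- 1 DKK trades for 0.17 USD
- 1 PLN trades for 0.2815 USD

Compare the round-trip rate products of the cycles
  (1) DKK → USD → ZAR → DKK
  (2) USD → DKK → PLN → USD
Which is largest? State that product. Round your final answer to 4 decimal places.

(1) 0.17 × 16.21 × 0.387 = 1.06646
(2) 5.83 × 0.5682 × 0.2815 = 0.93250
Highest is cycle (1) at 1.0665 (>1, arbitrage).

1.0665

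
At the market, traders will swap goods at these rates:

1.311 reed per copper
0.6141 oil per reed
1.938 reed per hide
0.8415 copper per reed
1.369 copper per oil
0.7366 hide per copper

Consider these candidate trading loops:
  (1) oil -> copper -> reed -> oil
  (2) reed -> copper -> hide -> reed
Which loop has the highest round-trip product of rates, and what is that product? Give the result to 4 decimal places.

(1) 1.369 × 1.311 × 0.6141 = 1.10216
(2) 0.8415 × 0.7366 × 1.938 = 1.20127
Highest is cycle (2) at 1.2013 (>1, arbitrage).

1.2013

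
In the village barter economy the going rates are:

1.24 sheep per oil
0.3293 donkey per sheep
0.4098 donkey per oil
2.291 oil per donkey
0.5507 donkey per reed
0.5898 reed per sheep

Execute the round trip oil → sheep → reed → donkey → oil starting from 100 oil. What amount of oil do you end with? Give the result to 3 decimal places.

100 oil × 1.24 = 124 sheep
124 sheep × 0.5898 = 73.1352 reed
73.1352 reed × 0.5507 = 40.27555464 donkey
40.27555464 donkey × 2.291 = 92.27129568024 oil

92.271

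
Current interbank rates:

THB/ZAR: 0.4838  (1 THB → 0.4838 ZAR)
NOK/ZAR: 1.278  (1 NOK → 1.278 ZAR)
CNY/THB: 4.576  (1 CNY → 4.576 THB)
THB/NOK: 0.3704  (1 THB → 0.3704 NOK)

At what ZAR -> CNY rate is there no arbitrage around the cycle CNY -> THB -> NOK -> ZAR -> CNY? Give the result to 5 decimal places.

Known legs of the cycle: 4.576 × 0.3704 × 1.278 = 2.1661466112
For no arbitrage the full-cycle product must be 1, so the missing rate is 1 / 2.1661466112 ≈ 0.4616493.

0.46165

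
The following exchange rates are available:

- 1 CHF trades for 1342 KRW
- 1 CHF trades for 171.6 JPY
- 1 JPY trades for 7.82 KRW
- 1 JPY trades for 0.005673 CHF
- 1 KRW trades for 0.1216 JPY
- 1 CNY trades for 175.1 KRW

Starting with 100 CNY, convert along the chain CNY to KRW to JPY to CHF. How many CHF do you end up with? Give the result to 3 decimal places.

12.079

100 CNY × 175.1 = 17510 KRW
17510 KRW × 0.1216 = 2129.216 JPY
2129.216 JPY × 0.005673 = 12.079042368 CHF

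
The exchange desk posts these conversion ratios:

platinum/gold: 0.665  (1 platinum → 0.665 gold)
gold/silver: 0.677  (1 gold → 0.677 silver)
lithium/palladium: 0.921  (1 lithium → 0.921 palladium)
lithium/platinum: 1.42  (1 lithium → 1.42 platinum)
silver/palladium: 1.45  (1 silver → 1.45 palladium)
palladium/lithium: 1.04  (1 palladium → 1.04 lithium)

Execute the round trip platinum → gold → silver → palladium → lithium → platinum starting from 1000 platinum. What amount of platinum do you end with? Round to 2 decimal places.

1000 platinum × 0.665 = 665 gold
665 gold × 0.677 = 450.205 silver
450.205 silver × 1.45 = 652.79725 palladium
652.79725 palladium × 1.04 = 678.90914 lithium
678.90914 lithium × 1.42 = 964.0509788 platinum

964.05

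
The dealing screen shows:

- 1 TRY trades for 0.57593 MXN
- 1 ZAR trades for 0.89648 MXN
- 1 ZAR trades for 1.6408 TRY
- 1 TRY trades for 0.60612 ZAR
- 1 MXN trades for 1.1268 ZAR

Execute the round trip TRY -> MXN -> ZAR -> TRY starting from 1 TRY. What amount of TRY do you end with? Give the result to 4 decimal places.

1.0648

1 TRY × 0.57593 = 0.57593 MXN
0.57593 MXN × 1.1268 = 0.648957924 ZAR
0.648957924 ZAR × 1.6408 = 1.0648101616992 TRY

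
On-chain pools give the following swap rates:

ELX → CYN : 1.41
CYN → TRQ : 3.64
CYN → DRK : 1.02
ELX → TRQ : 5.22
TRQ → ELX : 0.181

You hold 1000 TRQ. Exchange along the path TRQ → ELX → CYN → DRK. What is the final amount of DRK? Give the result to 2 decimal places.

260.31

1000 TRQ × 0.181 = 181 ELX
181 ELX × 1.41 = 255.21 CYN
255.21 CYN × 1.02 = 260.3142 DRK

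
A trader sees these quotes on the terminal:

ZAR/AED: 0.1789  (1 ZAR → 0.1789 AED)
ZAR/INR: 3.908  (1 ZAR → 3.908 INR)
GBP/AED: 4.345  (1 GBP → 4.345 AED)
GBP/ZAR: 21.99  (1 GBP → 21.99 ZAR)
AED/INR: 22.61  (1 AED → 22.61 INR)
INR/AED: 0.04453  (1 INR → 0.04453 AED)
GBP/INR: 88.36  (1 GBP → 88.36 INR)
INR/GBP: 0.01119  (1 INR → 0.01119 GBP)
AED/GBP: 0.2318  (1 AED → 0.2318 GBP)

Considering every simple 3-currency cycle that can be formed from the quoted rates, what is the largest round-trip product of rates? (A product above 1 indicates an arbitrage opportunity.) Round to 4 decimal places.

GBP→AED→INR→GBP: 4.345 × 22.61 × 0.01119 = 1.09931
GBP→ZAR→INR→GBP: 21.99 × 3.908 × 0.01119 = 0.96163
GBP→INR→AED→GBP: 88.36 × 0.04453 × 0.2318 = 0.91206
GBP→ZAR→AED→GBP: 21.99 × 0.1789 × 0.2318 = 0.91190
Maximum is GBP→AED→INR→GBP at 1.0993; arbitrage exists.

1.0993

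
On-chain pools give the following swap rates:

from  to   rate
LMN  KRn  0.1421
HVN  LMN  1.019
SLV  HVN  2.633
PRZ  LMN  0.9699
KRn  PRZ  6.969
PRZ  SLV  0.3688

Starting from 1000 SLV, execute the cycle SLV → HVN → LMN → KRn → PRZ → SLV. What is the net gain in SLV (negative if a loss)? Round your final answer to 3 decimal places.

-20.103

1000 SLV × 2.633 = 2633 HVN
2633 HVN × 1.019 = 2683.027 LMN
2683.027 LMN × 0.1421 = 381.2581367 KRn
381.2581367 KRn × 6.969 = 2656.9879546623 PRZ
2656.9879546623 PRZ × 0.3688 = 979.89715767945624 SLV
Net change: 979.89715767945624 − 1000 = -20.10284232054376 SLV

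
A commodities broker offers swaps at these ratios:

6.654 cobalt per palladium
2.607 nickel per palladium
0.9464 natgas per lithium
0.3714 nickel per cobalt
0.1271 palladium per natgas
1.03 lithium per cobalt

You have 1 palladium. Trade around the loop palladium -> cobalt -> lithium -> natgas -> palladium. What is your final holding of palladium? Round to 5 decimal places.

0.82440

1 palladium × 6.654 = 6.654 cobalt
6.654 cobalt × 1.03 = 6.85362 lithium
6.85362 lithium × 0.9464 = 6.486265968 natgas
6.486265968 natgas × 0.1271 = 0.8244044045328 palladium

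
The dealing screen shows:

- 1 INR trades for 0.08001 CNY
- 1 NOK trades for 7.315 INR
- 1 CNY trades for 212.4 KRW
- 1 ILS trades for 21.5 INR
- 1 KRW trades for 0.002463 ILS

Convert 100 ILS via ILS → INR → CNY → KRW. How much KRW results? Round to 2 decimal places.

36537.37

100 ILS × 21.5 = 2150 INR
2150 INR × 0.08001 = 172.0215 CNY
172.0215 CNY × 212.4 = 36537.3666 KRW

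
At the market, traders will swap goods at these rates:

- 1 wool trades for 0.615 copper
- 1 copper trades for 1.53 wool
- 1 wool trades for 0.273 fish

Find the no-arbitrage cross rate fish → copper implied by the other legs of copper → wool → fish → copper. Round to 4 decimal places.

2.3941

Known legs of the cycle: 1.53 × 0.273 = 0.41769
For no arbitrage the full-cycle product must be 1, so the missing rate is 1 / 0.41769 ≈ 2.394120.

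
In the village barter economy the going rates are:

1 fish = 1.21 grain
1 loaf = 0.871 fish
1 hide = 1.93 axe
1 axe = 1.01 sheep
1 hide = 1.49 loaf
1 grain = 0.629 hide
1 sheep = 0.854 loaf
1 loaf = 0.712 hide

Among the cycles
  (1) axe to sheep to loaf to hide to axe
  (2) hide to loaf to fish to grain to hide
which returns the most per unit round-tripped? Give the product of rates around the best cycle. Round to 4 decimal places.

(1) 1.01 × 0.854 × 0.712 × 1.93 = 1.18527
(2) 1.49 × 0.871 × 1.21 × 0.629 = 0.98773
Highest is cycle (1) at 1.1853 (>1, arbitrage).

1.1853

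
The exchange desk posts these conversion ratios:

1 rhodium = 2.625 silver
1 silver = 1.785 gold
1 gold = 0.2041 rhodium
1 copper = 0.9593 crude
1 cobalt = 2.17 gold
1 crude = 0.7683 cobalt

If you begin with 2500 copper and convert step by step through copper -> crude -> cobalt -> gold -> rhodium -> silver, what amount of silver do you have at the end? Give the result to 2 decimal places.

2142.19

2500 copper × 0.9593 = 2398.25 crude
2398.25 crude × 0.7683 = 1842.575475 cobalt
1842.575475 cobalt × 2.17 = 3998.38878075 gold
3998.38878075 gold × 0.2041 = 816.071150151075 rhodium
816.071150151075 rhodium × 2.625 = 2142.186769146571875 silver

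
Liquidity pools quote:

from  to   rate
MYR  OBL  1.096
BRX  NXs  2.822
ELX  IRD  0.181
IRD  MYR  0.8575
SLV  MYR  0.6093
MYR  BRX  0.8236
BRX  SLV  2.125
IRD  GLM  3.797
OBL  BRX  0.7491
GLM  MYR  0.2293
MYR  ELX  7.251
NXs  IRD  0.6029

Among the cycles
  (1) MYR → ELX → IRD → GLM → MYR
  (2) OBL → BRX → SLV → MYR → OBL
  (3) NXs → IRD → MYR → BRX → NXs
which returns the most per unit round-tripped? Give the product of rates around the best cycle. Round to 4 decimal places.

1.2016

(1) 7.251 × 0.181 × 3.797 × 0.2293 = 1.14267
(2) 0.7491 × 2.125 × 0.6093 × 1.096 = 1.06302
(3) 0.6029 × 0.8575 × 0.8236 × 2.822 = 1.20158
Highest is cycle (3) at 1.2016 (>1, arbitrage).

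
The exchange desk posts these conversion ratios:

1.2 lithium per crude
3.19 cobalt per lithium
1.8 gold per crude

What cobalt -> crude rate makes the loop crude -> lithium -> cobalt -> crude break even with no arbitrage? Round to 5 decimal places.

0.26123

Known legs of the cycle: 1.2 × 3.19 = 3.828
For no arbitrage the full-cycle product must be 1, so the missing rate is 1 / 3.828 ≈ 0.2612330.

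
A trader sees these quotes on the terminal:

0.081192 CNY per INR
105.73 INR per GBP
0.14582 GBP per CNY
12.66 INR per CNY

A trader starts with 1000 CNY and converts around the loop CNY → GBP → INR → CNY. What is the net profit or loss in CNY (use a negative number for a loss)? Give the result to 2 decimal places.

1000 CNY × 0.14582 = 145.82 GBP
145.82 GBP × 105.73 = 15417.5486 INR
15417.5486 INR × 0.081192 = 1251.7816059312 CNY
Net change: 1251.7816059312 − 1000 = 251.7816059312 CNY

251.78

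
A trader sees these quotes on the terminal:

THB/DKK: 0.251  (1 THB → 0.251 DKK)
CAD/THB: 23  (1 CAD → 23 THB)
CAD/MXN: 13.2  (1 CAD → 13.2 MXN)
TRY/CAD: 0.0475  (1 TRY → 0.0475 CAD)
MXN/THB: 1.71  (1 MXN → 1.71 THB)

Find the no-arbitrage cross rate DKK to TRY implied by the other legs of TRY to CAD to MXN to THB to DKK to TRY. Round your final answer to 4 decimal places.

3.7159

Known legs of the cycle: 0.0475 × 13.2 × 1.71 × 0.251 = 0.26911467
For no arbitrage the full-cycle product must be 1, so the missing rate is 1 / 0.26911467 ≈ 3.715888.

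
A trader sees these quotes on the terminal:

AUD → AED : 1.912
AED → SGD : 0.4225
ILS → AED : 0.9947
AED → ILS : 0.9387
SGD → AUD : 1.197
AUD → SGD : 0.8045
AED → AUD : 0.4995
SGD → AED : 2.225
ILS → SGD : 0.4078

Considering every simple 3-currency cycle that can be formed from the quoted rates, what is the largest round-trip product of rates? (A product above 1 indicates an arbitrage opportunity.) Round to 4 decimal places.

0.9670

AUD→AED→SGD→AUD: 1.912 × 0.4225 × 1.197 = 0.96696
AUD→SGD→AED→AUD: 0.8045 × 2.225 × 0.4995 = 0.89411
AED→ILS→SGD→AED: 0.9387 × 0.4078 × 2.225 = 0.85173
Maximum is AUD→AED→SGD→AUD at 0.9670; no arbitrage — every cycle loses value.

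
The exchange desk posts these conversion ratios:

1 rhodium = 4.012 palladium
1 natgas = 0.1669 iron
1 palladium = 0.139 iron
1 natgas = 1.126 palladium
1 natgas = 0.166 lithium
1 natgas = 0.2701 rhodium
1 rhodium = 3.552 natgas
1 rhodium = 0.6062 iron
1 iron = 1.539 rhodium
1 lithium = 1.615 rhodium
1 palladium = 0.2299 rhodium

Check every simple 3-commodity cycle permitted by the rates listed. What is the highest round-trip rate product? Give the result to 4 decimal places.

0.9523

rhodium→natgas→lithium→rhodium: 3.552 × 0.166 × 1.615 = 0.95226
palladium→rhodium→natgas→palladium: 0.2299 × 3.552 × 1.126 = 0.91950
iron→rhodium→natgas→iron: 1.539 × 3.552 × 0.1669 = 0.91236
iron→rhodium→palladium→iron: 1.539 × 4.012 × 0.139 = 0.85825
Maximum is rhodium→natgas→lithium→rhodium at 0.9523; no arbitrage — every cycle loses value.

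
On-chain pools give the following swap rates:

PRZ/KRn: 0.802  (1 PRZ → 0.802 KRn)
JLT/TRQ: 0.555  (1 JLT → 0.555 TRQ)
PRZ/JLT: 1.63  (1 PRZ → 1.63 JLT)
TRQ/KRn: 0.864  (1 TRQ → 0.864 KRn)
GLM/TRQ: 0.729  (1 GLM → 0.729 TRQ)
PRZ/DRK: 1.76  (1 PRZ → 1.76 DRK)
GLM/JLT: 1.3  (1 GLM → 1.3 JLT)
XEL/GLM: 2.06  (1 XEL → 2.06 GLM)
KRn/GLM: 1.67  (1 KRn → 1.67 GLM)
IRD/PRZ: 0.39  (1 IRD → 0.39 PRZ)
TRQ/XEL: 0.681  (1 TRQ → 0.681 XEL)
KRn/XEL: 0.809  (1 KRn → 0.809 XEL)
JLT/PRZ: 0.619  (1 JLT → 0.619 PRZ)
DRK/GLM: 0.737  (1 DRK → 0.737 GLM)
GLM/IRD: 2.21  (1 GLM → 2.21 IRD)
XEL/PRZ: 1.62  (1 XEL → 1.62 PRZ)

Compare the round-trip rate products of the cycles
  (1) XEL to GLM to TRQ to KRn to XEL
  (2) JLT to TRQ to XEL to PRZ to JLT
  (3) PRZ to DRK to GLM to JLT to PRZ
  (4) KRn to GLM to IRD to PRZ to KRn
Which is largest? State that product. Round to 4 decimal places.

(1) 2.06 × 0.729 × 0.864 × 0.809 = 1.04968
(2) 0.555 × 0.681 × 1.62 × 1.63 = 0.99803
(3) 1.76 × 0.737 × 1.3 × 0.619 = 1.04379
(4) 1.67 × 2.21 × 0.39 × 0.802 = 1.15438
Highest is cycle (4) at 1.1544 (>1, arbitrage).

1.1544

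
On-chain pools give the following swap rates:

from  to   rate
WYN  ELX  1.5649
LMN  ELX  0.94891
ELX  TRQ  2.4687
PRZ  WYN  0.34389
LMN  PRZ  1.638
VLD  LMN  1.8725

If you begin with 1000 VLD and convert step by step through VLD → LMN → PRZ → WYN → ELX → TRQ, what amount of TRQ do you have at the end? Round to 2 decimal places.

4074.84

1000 VLD × 1.8725 = 1872.5 LMN
1872.5 LMN × 1.638 = 3067.155 PRZ
3067.155 PRZ × 0.34389 = 1054.76393295 WYN
1054.76393295 WYN × 1.5649 = 1650.600078673455 ELX
1650.600078673455 ELX × 2.4687 = 4074.8364142211583585 TRQ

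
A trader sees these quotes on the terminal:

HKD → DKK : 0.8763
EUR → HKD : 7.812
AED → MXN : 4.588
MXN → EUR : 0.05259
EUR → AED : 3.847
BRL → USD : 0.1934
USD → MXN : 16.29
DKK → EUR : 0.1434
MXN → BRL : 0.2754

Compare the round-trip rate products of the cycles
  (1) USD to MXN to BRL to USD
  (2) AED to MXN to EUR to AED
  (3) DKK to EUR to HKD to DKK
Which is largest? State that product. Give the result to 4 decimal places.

0.9817

(1) 16.29 × 0.2754 × 0.1934 = 0.86764
(2) 4.588 × 0.05259 × 3.847 = 0.92822
(3) 0.1434 × 7.812 × 0.8763 = 0.98167
Highest is cycle (3) at 0.9817 (≤1, no arbitrage).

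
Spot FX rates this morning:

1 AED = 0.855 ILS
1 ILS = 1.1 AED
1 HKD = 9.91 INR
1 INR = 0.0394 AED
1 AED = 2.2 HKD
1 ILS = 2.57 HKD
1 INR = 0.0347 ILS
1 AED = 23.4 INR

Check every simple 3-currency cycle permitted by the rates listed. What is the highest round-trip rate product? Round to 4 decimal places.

0.8932

INR→ILS→AED→INR: 0.0347 × 1.1 × 23.4 = 0.89318
INR→ILS→HKD→INR: 0.0347 × 2.57 × 9.91 = 0.88376
INR→AED→HKD→INR: 0.0394 × 2.2 × 9.91 = 0.85900
Maximum is INR→ILS→AED→INR at 0.8932; no arbitrage — every cycle loses value.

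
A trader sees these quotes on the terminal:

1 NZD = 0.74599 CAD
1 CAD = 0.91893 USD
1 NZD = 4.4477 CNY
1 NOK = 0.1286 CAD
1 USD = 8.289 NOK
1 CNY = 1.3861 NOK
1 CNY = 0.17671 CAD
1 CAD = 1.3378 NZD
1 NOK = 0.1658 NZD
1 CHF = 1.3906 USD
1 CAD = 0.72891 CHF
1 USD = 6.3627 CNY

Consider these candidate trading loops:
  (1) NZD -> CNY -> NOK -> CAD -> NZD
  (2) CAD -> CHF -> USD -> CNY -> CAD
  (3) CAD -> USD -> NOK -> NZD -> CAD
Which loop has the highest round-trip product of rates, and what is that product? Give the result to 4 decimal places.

1.1397

(1) 4.4477 × 1.3861 × 0.1286 × 1.3378 = 1.06063
(2) 0.72891 × 1.3906 × 6.3627 × 0.17671 = 1.13967
(3) 0.91893 × 8.289 × 0.1658 × 0.74599 = 0.94211
Highest is cycle (2) at 1.1397 (>1, arbitrage).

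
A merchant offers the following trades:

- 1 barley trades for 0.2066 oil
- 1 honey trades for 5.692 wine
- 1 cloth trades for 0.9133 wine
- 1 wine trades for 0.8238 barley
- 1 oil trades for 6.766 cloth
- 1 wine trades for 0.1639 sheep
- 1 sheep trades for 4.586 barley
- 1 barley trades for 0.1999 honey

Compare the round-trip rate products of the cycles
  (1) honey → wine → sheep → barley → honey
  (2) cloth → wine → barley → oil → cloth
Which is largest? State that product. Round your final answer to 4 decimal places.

1.0517

(1) 5.692 × 0.1639 × 4.586 × 0.1999 = 0.85525
(2) 0.9133 × 0.8238 × 0.2066 × 6.766 = 1.05171
Highest is cycle (2) at 1.0517 (>1, arbitrage).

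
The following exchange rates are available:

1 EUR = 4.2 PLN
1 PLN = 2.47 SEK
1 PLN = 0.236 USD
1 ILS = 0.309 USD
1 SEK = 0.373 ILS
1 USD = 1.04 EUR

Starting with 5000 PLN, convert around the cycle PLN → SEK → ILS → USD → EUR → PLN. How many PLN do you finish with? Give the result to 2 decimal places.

6217.52

5000 PLN × 2.47 = 12350 SEK
12350 SEK × 0.373 = 4606.55 ILS
4606.55 ILS × 0.309 = 1423.42395 USD
1423.42395 USD × 1.04 = 1480.360908 EUR
1480.360908 EUR × 4.2 = 6217.5158136 PLN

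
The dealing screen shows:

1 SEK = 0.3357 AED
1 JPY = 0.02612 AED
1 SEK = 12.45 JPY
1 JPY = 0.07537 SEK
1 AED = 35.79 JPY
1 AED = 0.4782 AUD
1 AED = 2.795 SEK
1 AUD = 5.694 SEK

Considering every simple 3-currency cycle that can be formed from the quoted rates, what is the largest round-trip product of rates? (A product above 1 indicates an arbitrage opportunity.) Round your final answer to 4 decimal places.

0.9141

AUD→SEK→AED→AUD: 5.694 × 0.3357 × 0.4782 = 0.91407
SEK→JPY→AED→SEK: 12.45 × 0.02612 × 2.795 = 0.90892
SEK→AED→JPY→SEK: 0.3357 × 35.79 × 0.07537 = 0.90555
Maximum is AUD→SEK→AED→AUD at 0.9141; no arbitrage — every cycle loses value.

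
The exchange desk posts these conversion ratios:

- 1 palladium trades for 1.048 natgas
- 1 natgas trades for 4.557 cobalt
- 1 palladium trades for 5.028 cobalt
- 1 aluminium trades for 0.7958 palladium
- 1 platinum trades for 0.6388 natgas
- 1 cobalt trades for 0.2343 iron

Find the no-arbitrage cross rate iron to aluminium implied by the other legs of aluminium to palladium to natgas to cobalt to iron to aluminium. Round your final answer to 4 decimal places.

1.1230

Known legs of the cycle: 0.7958 × 1.048 × 4.557 × 0.2343 = 0.89046434507184
For no arbitrage the full-cycle product must be 1, so the missing rate is 1 / 0.89046434507184 ≈ 1.123010.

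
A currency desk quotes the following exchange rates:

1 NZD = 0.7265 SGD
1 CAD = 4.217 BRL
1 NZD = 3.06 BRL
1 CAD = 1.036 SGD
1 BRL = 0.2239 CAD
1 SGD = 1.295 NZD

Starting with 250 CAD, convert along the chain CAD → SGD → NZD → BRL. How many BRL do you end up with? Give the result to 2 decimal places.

1026.34

250 CAD × 1.036 = 259 SGD
259 SGD × 1.295 = 335.405 NZD
335.405 NZD × 3.06 = 1026.3393 BRL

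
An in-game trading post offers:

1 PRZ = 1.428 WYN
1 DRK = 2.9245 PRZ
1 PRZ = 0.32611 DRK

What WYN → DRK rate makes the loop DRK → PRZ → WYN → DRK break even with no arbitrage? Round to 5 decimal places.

0.23945

Known legs of the cycle: 2.9245 × 1.428 = 4.176186
For no arbitrage the full-cycle product must be 1, so the missing rate is 1 / 4.176186 ≈ 0.2394529.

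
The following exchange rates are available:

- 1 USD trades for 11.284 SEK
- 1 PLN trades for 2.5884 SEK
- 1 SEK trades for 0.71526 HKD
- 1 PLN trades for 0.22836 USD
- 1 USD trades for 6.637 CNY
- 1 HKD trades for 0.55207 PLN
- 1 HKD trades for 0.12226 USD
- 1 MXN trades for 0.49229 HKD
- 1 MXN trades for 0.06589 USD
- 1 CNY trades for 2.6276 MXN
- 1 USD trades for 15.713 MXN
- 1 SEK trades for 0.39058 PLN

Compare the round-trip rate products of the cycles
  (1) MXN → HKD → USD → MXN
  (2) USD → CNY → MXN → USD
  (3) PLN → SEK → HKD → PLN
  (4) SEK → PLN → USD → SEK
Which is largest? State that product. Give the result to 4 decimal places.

1.1491

(1) 0.49229 × 0.12226 × 15.713 = 0.94572
(2) 6.637 × 2.6276 × 0.06589 = 1.14908
(3) 2.5884 × 0.71526 × 0.55207 = 1.02209
(4) 0.39058 × 0.22836 × 11.284 = 1.00645
Highest is cycle (2) at 1.1491 (>1, arbitrage).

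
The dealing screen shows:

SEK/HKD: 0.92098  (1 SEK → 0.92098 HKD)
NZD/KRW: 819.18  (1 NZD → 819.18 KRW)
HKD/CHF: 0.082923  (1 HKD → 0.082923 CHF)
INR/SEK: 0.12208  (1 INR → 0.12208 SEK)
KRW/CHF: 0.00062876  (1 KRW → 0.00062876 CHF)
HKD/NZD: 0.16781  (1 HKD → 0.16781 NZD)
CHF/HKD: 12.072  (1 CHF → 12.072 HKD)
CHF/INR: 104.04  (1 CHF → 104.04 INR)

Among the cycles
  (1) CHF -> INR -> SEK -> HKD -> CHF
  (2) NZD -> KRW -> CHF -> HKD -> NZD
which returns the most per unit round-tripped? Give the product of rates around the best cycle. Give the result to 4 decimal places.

(1) 104.04 × 0.12208 × 0.92098 × 0.082923 = 0.97000
(2) 819.18 × 0.00062876 × 12.072 × 0.16781 = 1.04343
Highest is cycle (2) at 1.0434 (>1, arbitrage).

1.0434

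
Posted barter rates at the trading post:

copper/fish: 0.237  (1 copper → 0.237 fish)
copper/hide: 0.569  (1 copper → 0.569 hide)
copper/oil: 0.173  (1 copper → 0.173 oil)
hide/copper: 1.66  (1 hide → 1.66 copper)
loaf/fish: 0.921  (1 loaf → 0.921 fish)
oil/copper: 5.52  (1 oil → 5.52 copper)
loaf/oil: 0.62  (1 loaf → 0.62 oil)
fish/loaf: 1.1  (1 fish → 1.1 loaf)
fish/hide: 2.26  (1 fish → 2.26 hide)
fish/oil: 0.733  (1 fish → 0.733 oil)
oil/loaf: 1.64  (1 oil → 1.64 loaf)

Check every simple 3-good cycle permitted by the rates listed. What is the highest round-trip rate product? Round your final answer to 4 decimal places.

1.1072

fish→oil→loaf→fish: 0.733 × 1.64 × 0.921 = 1.10715
fish→oil→copper→fish: 0.733 × 5.52 × 0.237 = 0.95894
fish→hide→copper→fish: 2.26 × 1.66 × 0.237 = 0.88913
Maximum is fish→oil→loaf→fish at 1.1072; arbitrage exists.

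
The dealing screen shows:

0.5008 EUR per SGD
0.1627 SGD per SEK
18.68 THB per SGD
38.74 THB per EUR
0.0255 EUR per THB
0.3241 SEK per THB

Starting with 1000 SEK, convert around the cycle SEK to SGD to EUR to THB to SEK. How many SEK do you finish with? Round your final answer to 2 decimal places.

1023.04

1000 SEK × 0.1627 = 162.7 SGD
162.7 SGD × 0.5008 = 81.48016 EUR
81.48016 EUR × 38.74 = 3156.5413984 THB
3156.5413984 THB × 0.3241 = 1023.03506722144 SEK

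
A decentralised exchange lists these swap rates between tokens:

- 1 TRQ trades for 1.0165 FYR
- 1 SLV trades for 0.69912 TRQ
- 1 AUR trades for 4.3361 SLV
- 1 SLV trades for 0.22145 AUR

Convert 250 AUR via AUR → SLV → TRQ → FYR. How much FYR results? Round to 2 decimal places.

250 AUR × 4.3361 = 1084.025 SLV
1084.025 SLV × 0.69912 = 757.863558 TRQ
757.863558 TRQ × 1.0165 = 770.368306707 FYR

770.37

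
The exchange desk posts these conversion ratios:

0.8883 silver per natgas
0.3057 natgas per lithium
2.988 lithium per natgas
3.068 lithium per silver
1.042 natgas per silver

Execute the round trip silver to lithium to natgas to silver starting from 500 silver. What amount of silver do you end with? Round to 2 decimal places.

500 silver × 3.068 = 1534 lithium
1534 lithium × 0.3057 = 468.9438 natgas
468.9438 natgas × 0.8883 = 416.56277754 silver

416.56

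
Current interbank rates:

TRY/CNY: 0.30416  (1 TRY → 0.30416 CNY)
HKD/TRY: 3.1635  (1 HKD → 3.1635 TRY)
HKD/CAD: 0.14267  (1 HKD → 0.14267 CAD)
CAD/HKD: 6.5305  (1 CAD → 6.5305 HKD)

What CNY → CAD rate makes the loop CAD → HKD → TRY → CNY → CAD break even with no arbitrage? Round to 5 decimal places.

Known legs of the cycle: 6.5305 × 3.1635 × 0.30416 = 6.28371344988
For no arbitrage the full-cycle product must be 1, so the missing rate is 1 / 6.28371344988 ≈ 0.1591416.

0.15914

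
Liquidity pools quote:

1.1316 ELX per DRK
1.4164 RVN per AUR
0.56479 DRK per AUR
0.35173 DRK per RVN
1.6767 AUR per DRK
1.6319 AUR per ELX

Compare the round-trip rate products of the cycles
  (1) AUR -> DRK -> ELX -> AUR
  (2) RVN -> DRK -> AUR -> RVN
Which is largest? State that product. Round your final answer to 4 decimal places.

(1) 0.56479 × 1.1316 × 1.6319 = 1.04297
(2) 0.35173 × 1.6767 × 1.4164 = 0.83532
Highest is cycle (1) at 1.0430 (>1, arbitrage).

1.0430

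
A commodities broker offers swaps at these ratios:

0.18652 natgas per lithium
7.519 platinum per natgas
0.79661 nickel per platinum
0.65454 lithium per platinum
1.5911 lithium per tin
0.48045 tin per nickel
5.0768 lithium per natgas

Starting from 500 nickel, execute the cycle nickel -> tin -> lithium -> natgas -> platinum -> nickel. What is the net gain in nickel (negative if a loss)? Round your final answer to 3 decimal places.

500 nickel × 0.48045 = 240.225 tin
240.225 tin × 1.5911 = 382.2219975 lithium
382.2219975 lithium × 0.18652 = 71.2920469737 natgas
71.2920469737 natgas × 7.519 = 536.0449011952503 platinum
536.0449011952503 platinum × 0.79661 = 427.018728741148341483 nickel
Net change: 427.018728741148341483 − 500 = -72.981271258851658517 nickel

-72.981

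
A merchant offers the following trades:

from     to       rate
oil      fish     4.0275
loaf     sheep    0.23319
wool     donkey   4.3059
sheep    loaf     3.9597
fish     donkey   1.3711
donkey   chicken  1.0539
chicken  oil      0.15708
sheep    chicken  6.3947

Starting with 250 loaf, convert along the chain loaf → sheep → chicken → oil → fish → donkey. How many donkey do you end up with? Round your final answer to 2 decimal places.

323.37

250 loaf × 0.23319 = 58.2975 sheep
58.2975 sheep × 6.3947 = 372.79502325 chicken
372.79502325 chicken × 0.15708 = 58.55864225211 oil
58.55864225211 oil × 4.0275 = 235.844931670373025 fish
235.844931670373025 fish × 1.3711 = 323.3669858132484545775 donkey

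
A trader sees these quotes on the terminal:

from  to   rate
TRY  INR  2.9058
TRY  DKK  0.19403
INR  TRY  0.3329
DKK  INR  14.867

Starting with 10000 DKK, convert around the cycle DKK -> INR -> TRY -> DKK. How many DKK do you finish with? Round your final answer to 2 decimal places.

10000 DKK × 14.867 = 148670 INR
148670 INR × 0.3329 = 49492.243 TRY
49492.243 TRY × 0.19403 = 9602.97990929 DKK

9602.98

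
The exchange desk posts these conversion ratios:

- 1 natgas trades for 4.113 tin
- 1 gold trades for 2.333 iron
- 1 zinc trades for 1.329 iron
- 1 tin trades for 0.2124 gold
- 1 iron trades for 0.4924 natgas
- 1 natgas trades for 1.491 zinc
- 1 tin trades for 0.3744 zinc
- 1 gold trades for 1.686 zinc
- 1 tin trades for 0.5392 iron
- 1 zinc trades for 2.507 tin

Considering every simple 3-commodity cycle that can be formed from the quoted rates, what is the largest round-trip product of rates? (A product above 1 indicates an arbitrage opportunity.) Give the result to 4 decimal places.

natgas→tin→iron→natgas: 4.113 × 0.5392 × 0.4924 = 1.09201
zinc→iron→natgas→zinc: 1.329 × 0.4924 × 1.491 = 0.97571
zinc→tin→gold→zinc: 2.507 × 0.2124 × 1.686 = 0.89777
Maximum is natgas→tin→iron→natgas at 1.0920; arbitrage exists.

1.0920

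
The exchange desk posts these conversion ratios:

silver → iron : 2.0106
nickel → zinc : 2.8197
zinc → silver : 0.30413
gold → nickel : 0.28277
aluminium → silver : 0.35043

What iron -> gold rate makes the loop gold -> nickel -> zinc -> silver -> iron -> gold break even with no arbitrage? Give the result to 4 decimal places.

Known legs of the cycle: 0.28277 × 2.8197 × 0.30413 × 2.0106 = 0.487552262711897682
For no arbitrage the full-cycle product must be 1, so the missing rate is 1 / 0.487552262711897682 ≈ 2.051062.

2.0511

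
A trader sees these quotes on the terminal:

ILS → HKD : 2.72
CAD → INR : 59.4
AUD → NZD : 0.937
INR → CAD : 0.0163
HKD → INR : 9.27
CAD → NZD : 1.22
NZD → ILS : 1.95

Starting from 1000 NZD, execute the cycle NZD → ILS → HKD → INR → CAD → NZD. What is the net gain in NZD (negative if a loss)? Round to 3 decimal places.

1000 NZD × 1.95 = 1950 ILS
1950 ILS × 2.72 = 5304 HKD
5304 HKD × 9.27 = 49168.08 INR
49168.08 INR × 0.0163 = 801.439704 CAD
801.439704 CAD × 1.22 = 977.75643888 NZD
Net change: 977.75643888 − 1000 = -22.24356112 NZD

-22.244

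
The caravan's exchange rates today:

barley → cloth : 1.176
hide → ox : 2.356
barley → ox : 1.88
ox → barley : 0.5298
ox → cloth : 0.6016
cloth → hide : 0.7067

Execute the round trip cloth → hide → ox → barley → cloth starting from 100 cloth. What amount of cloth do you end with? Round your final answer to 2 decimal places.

100 cloth × 0.7067 = 70.67 hide
70.67 hide × 2.356 = 166.49852 ox
166.49852 ox × 0.5298 = 88.210915896 barley
88.210915896 barley × 1.176 = 103.736037093696 cloth

103.74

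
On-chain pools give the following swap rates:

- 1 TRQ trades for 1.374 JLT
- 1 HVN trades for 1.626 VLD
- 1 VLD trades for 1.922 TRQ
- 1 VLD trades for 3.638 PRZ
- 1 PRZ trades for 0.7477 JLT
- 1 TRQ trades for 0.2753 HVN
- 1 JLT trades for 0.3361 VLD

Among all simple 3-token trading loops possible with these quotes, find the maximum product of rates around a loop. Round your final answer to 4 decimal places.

0.9142

JLT→VLD→PRZ→JLT: 0.3361 × 3.638 × 0.7477 = 0.91424
TRQ→JLT→VLD→TRQ: 1.374 × 0.3361 × 1.922 = 0.88758
HVN→VLD→TRQ→HVN: 1.626 × 1.922 × 0.2753 = 0.86036
Maximum is JLT→VLD→PRZ→JLT at 0.9142; no arbitrage — every cycle loses value.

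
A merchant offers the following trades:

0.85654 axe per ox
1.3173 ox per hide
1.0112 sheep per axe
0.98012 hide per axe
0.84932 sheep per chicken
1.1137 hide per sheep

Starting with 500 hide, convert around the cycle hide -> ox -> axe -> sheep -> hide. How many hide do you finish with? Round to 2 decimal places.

635.34

500 hide × 1.3173 = 658.65 ox
658.65 ox × 0.85654 = 564.160071 axe
564.160071 axe × 1.0112 = 570.4786637952 sheep
570.4786637952 sheep × 1.1137 = 635.34208786871424 hide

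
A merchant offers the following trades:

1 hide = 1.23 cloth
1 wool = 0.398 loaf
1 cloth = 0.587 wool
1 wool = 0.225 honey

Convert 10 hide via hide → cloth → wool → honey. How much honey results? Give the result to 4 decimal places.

10 hide × 1.23 = 12.3 cloth
12.3 cloth × 0.587 = 7.2201 wool
7.2201 wool × 0.225 = 1.6245225 honey

1.6245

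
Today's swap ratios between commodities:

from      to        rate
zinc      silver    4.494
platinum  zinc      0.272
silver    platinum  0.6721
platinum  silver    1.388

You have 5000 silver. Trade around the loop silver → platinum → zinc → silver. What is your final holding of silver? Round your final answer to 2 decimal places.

4107.77

5000 silver × 0.6721 = 3360.5 platinum
3360.5 platinum × 0.272 = 914.056 zinc
914.056 zinc × 4.494 = 4107.767664 silver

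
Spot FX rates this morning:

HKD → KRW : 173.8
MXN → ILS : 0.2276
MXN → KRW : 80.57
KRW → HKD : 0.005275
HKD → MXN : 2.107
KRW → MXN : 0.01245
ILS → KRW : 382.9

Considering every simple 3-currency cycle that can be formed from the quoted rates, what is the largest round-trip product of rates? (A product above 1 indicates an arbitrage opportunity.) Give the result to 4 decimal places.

MXN→ILS→KRW→MXN: 0.2276 × 382.9 × 0.01245 = 1.08499
MXN→KRW→HKD→MXN: 80.57 × 0.005275 × 2.107 = 0.89549
Maximum is MXN→ILS→KRW→MXN at 1.0850; arbitrage exists.

1.0850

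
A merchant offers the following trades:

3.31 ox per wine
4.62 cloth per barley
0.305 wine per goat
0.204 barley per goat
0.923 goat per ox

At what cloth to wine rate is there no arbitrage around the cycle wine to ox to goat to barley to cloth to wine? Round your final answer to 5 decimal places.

Known legs of the cycle: 3.31 × 0.923 × 0.204 × 4.62 = 2.8793989224
For no arbitrage the full-cycle product must be 1, so the missing rate is 1 / 2.8793989224 ≈ 0.3472947.

0.34729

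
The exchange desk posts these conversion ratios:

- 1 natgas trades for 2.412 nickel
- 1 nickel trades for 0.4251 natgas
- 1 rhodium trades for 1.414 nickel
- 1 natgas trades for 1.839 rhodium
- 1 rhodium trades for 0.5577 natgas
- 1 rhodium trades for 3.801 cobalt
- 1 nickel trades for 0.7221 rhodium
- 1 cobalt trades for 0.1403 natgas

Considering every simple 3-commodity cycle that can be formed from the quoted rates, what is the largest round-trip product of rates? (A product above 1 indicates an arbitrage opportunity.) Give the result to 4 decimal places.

1.1054

natgas→rhodium→nickel→natgas: 1.839 × 1.414 × 0.4251 = 1.10541
natgas→rhodium→cobalt→natgas: 1.839 × 3.801 × 0.1403 = 0.98070
natgas→nickel→rhodium→natgas: 2.412 × 0.7221 × 0.5577 = 0.97135
Maximum is natgas→rhodium→nickel→natgas at 1.1054; arbitrage exists.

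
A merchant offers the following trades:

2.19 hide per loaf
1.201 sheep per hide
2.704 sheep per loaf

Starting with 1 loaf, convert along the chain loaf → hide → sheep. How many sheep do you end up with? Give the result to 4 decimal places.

1 loaf × 2.19 = 2.19 hide
2.19 hide × 1.201 = 2.63019 sheep

2.6302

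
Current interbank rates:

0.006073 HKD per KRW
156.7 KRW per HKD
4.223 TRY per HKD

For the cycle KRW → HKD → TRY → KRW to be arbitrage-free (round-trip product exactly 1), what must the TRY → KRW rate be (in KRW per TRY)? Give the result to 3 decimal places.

Known legs of the cycle: 0.006073 × 4.223 = 0.025646279
For no arbitrage the full-cycle product must be 1, so the missing rate is 1 / 0.025646279 ≈ 38.99201.

38.992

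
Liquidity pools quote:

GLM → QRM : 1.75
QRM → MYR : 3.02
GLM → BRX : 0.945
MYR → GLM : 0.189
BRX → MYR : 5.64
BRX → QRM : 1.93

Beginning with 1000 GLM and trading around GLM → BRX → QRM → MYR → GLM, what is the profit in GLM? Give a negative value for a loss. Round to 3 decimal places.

1000 GLM × 0.945 = 945 BRX
945 BRX × 1.93 = 1823.85 QRM
1823.85 QRM × 3.02 = 5508.027 MYR
5508.027 MYR × 0.189 = 1041.017103 GLM
Net change: 1041.017103 − 1000 = 41.017103 GLM

41.017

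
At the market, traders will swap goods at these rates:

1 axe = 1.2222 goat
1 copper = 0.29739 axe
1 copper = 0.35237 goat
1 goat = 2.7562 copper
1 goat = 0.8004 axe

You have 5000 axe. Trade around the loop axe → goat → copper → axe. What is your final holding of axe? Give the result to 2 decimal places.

5000 axe × 1.2222 = 6111 goat
6111 goat × 2.7562 = 16843.1382 copper
16843.1382 copper × 0.29739 = 5008.980869298 axe

5008.98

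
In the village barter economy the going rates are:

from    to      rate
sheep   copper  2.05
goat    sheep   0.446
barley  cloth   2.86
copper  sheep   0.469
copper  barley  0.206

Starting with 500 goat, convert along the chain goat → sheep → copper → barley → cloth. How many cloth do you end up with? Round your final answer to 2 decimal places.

269.33

500 goat × 0.446 = 223 sheep
223 sheep × 2.05 = 457.15 copper
457.15 copper × 0.206 = 94.1729 barley
94.1729 barley × 2.86 = 269.334494 cloth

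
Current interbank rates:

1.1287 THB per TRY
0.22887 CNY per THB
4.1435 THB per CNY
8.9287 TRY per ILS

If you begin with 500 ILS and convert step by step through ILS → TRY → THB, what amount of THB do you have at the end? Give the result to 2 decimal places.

500 ILS × 8.9287 = 4464.35 TRY
4464.35 TRY × 1.1287 = 5038.911845 THB

5038.91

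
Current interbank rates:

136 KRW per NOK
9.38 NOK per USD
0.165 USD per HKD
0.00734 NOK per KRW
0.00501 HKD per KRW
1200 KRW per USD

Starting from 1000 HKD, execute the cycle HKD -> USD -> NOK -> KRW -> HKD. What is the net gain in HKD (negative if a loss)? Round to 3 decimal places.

1000 HKD × 0.165 = 165 USD
165 USD × 9.38 = 1547.7 NOK
1547.7 NOK × 136 = 210487.2 KRW
210487.2 KRW × 0.00501 = 1054.540872 HKD
Net change: 1054.540872 − 1000 = 54.540872 HKD

54.541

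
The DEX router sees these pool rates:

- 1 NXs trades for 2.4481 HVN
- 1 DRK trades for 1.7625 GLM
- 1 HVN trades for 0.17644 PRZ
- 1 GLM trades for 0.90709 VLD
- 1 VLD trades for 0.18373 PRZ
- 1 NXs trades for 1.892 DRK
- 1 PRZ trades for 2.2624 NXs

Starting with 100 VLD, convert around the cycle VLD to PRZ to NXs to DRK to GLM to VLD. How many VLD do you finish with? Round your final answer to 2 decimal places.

100 VLD × 0.18373 = 18.373 PRZ
18.373 PRZ × 2.2624 = 41.5670752 NXs
41.5670752 NXs × 1.892 = 78.6449062784 DRK
78.6449062784 DRK × 1.7625 = 138.61164731568 GLM
138.61164731568 GLM × 0.90709 = 125.7332391635801712 VLD

125.73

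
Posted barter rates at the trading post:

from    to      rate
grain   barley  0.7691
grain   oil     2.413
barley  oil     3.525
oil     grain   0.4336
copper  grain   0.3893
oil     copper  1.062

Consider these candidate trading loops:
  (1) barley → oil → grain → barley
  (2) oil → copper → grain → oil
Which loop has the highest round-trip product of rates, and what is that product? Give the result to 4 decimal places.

(1) 3.525 × 0.4336 × 0.7691 = 1.17552
(2) 1.062 × 0.3893 × 2.413 = 0.99762
Highest is cycle (1) at 1.1755 (>1, arbitrage).

1.1755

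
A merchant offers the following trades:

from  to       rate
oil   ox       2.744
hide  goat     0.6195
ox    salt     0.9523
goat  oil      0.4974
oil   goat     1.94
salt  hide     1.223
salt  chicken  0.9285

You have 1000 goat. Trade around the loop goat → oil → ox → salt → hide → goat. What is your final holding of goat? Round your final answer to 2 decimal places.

1000 goat × 0.4974 = 497.4 oil
497.4 oil × 2.744 = 1364.8656 ox
1364.8656 ox × 0.9523 = 1299.76151088 salt
1299.76151088 salt × 1.223 = 1589.60832780624 hide
1589.60832780624 hide × 0.6195 = 984.76235907596568 goat

984.76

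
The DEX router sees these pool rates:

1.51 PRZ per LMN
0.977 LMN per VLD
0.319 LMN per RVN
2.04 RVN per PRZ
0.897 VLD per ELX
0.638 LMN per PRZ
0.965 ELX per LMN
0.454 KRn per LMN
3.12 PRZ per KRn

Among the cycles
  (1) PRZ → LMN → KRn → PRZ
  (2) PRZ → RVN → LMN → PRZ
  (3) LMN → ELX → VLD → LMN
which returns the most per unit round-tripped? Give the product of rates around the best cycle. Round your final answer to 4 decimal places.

(1) 0.638 × 0.454 × 3.12 = 0.90371
(2) 2.04 × 0.319 × 1.51 = 0.98265
(3) 0.965 × 0.897 × 0.977 = 0.84570
Highest is cycle (2) at 0.9826 (≤1, no arbitrage).

0.9826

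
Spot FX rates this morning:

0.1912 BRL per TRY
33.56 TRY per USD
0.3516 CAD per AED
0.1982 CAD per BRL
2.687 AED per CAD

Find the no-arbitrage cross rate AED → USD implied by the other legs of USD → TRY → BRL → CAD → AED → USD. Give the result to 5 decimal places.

0.29263

Known legs of the cycle: 33.56 × 0.1912 × 0.1982 × 2.687 = 3.4172846570048
For no arbitrage the full-cycle product must be 1, so the missing rate is 1 / 3.4172846570048 ≈ 0.2926300.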